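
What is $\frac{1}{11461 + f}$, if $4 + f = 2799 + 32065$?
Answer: $\frac{1}{46321} \approx 2.1588 \cdot 10^{-5}$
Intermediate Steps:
$f = 34860$ ($f = -4 + \left(2799 + 32065\right) = -4 + 34864 = 34860$)
$\frac{1}{11461 + f} = \frac{1}{11461 + 34860} = \frac{1}{46321}$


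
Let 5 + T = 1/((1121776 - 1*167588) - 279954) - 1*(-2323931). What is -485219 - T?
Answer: -1894021069931/674234 ≈ -2.8091e+6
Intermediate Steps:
T = 1566869922685/674234 (T = -5 + (1/((1121776 - 1*167588) - 279954) - 1*(-2323931)) = -5 + (1/((1121776 - 167588) - 279954) + 2323931) = -5 + (1/(954188 - 279954) + 2323931) = -5 + (1/674234 + 2323931) = -5 + 1566873293855/674234 = 1566869922685/674234 ≈ 2.3239e+6)
-485219 - T = -485219 - 1*1566869922685/674234 = -485219 - 1566869922685/674234 = -1894021069931/674234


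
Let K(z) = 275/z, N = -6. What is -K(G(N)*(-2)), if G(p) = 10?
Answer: 55/4 ≈ 13.750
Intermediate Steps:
-K(G(N)*(-2)) = -275/(10*(-2)) = -275/(-20) = -275*(-1)/20 = -1*(-55/4) = 55/4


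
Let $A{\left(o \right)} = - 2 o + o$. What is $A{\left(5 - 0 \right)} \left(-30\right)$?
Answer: $150$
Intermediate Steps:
$A{\left(o \right)} = - o$
$A{\left(5 - 0 \right)} \left(-30\right) = - (5 - 0) \left(-30\right) = - (5 + 0) \left(-30\right) = \left(-1\right) 5 \left(-30\right) = \left(-5\right) \left(-30\right) = 150$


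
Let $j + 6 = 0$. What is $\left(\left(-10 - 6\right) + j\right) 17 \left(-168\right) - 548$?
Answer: $62284$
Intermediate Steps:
$j = -6$ ($j = -6 + 0 = -6$)
$\left(\left(-10 - 6\right) + j\right) 17 \left(-168\right) - 548 = \left(\left(-10 - 6\right) - 6\right) 17 \left(-168\right) - 548 = \left(-16 - 6\right) 17 \left(-168\right) - 548 = \left(-22\right) 17 \left(-168\right) - 548 = \left(-374\right) \left(-168\right) - 548 = 62832 - 548 = 62284$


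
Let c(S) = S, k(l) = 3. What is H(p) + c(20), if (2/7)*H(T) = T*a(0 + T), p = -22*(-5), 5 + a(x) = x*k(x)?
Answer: 125145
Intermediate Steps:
a(x) = -5 + 3*x (a(x) = -5 + x*3 = -5 + 3*x)
p = 110
H(T) = 7*T*(-5 + 3*T)/2 (H(T) = 7*(T*(-5 + 3*(0 + T)))/2 = 7*(T*(-5 + 3*T))/2 = 7*T*(-5 + 3*T)/2)
H(p) + c(20) = (7/2)*110*(-5 + 3*110) + 20 = (7/2)*110*(-5 + 330) + 20 = (7/2)*110*325 + 20 = 125125 + 20 = 125145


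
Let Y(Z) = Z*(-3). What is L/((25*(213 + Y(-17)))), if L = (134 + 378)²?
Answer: 32768/825 ≈ 39.719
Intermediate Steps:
Y(Z) = -3*Z
L = 262144 (L = 512² = 262144)
L/((25*(213 + Y(-17)))) = 262144/((25*(213 - 3*(-17)))) = 262144/((25*(213 + 51))) = 262144/((25*264)) = 262144/6600 = 262144*(1/6600) = 32768/825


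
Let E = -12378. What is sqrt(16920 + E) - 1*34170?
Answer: -34170 + sqrt(4542) ≈ -34103.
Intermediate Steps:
sqrt(16920 + E) - 1*34170 = sqrt(16920 - 12378) - 1*34170 = sqrt(4542) - 34170 = -34170 + sqrt(4542)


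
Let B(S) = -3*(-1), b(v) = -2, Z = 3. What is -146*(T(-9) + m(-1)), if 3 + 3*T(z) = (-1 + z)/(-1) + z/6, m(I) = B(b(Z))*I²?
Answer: -2117/3 ≈ -705.67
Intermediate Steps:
B(S) = 3
m(I) = 3*I²
T(z) = -⅔ - 5*z/18 (T(z) = -1 + ((-1 + z)/(-1) + z/6)/3 = -1 + ((-1 + z)*(-1) + z*(⅙))/3 = -1 + ((1 - z) + z/6)/3 = -1 + (1 - 5*z/6)/3 = -1 + (⅓ - 5*z/18) = -⅔ - 5*z/18)
-146*(T(-9) + m(-1)) = -146*((-⅔ - 5/18*(-9)) + 3*(-1)²) = -146*((-⅔ + 5/2) + 3*1) = -146*(11/6 + 3) = -146*29/6 = -2117/3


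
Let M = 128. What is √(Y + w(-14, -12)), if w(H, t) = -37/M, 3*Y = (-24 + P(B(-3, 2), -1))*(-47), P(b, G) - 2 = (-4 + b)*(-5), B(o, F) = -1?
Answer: I*√12106/16 ≈ 6.8767*I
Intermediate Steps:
P(b, G) = 22 - 5*b (P(b, G) = 2 + (-4 + b)*(-5) = 2 + (20 - 5*b) = 22 - 5*b)
Y = -47 (Y = ((-24 + (22 - 5*(-1)))*(-47))/3 = ((-24 + (22 + 5))*(-47))/3 = ((-24 + 27)*(-47))/3 = (3*(-47))/3 = (⅓)*(-141) = -47)
w(H, t) = -37/128
√(Y + w(-14, -12)) = √(-47 - 37/128) = √(-6053/128) = I*√12106/16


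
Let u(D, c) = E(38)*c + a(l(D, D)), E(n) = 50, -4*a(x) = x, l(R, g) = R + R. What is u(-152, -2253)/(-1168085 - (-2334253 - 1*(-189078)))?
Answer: -56287/488545 ≈ -0.11521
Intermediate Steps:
l(R, g) = 2*R
a(x) = -x/4
u(D, c) = 50*c - D/2
u(-152, -2253)/(-1168085 - (-2334253 - 1*(-189078))) = (50*(-2253) - ½*(-152))/(-1168085 - (-2334253 - 1*(-189078))) = (-112650 + 76)/(-1168085 - (-2334253 + 189078)) = -112574/(-1168085 - 1*(-2145175)) = -112574/(-1168085 + 2145175) = -112574/977090 = -112574*1/977090 = -56287/488545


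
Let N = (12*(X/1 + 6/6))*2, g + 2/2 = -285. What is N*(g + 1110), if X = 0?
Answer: 19776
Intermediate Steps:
g = -286 (g = -1 - 285 = -286)
N = 24 (N = (12*(0/1 + 6/6))*2 = (12*(0*1 + 6*(1/6)))*2 = (12*(0 + 1))*2 = (12*1)*2 = 12*2 = 24)
N*(g + 1110) = 24*(-286 + 1110) = 24*824 = 19776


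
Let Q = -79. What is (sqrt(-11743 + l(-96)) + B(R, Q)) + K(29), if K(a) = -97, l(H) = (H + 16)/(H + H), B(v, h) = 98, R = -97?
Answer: 1 + I*sqrt(422733)/6 ≈ 1.0 + 108.36*I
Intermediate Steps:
l(H) = (16 + H)/(2*H) (l(H) = (16 + H)/((2*H)) = (16 + H)*(1/(2*H)) = (16 + H)/(2*H))
(sqrt(-11743 + l(-96)) + B(R, Q)) + K(29) = (sqrt(-11743 + (1/2)*(16 - 96)/(-96)) + 98) - 97 = (sqrt(-11743 + (1/2)*(-1/96)*(-80)) + 98) - 97 = (sqrt(-11743 + 5/12) + 98) - 97 = (sqrt(-140911/12) + 98) - 97 = (I*sqrt(422733)/6 + 98) - 97 = (98 + I*sqrt(422733)/6) - 97 = 1 + I*sqrt(422733)/6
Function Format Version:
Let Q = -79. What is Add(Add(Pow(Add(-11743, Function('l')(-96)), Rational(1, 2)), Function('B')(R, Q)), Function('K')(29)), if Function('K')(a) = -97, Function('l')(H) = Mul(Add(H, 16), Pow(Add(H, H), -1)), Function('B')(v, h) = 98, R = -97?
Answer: Add(1, Mul(Rational(1, 6), I, Pow(422733, Rational(1, 2)))) ≈ Add(1.0000, Mul(108.36, I))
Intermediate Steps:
Function('l')(H) = Mul(Rational(1, 2), Pow(H, -1), Add(16, H)) (Function('l')(H) = Mul(Add(16, H), Pow(Mul(2, H), -1)) = Mul(Add(16, H), Mul(Rational(1, 2), Pow(H, -1))) = Mul(Rational(1, 2), Pow(H, -1), Add(16, H)))
Add(Add(Pow(Add(-11743, Function('l')(-96)), Rational(1, 2)), Function('B')(R, Q)), Function('K')(29)) = Add(Add(Pow(Add(-11743, Mul(Rational(1, 2), Pow(-96, -1), Add(16, -96))), Rational(1, 2)), 98), -97) = Add(Add(Pow(Add(-11743, Mul(Rational(1, 2), Rational(-1, 96), -80)), Rational(1, 2)), 98), -97) = Add(Add(Pow(Add(-11743, Rational(5, 12)), Rational(1, 2)), 98), -97) = Add(Add(Pow(Rational(-140911, 12), Rational(1, 2)), 98), -97) = Add(Add(Mul(Rational(1, 6), I, Pow(422733, Rational(1, 2))), 98), -97) = Add(Add(98, Mul(Rational(1, 6), I, Pow(422733, Rational(1, 2)))), -97) = Add(1, Mul(Rational(1, 6), I, Pow(422733, Rational(1, 2))))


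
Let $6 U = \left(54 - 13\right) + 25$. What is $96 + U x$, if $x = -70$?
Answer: $-674$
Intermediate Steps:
$U = 11$ ($U = \frac{\left(54 - 13\right) + 25}{6} = \frac{41 + 25}{6} = \frac{1}{6} \cdot 66 = 11$)
$96 + U x = 96 + 11 \left(-70\right) = 96 - 770 = -674$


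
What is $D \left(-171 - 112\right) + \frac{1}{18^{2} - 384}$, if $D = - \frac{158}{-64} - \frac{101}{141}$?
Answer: $- \frac{11188781}{22560} \approx -495.96$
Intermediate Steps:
$D = \frac{7907}{4512}$ ($D = \left(-158\right) \left(- \frac{1}{64}\right) - \frac{101}{141} = \frac{79}{32} - \frac{101}{141} = \frac{7907}{4512} \approx 1.7524$)
$D \left(-171 - 112\right) + \frac{1}{18^{2} - 384} = \frac{7907 \left(-171 - 112\right)}{4512} + \frac{1}{18^{2} - 384} = \frac{7907}{4512} \left(-283\right) + \frac{1}{324 - 384} = - \frac{2237681}{4512} + \frac{1}{-60} = - \frac{2237681}{4512} - \frac{1}{60} = - \frac{11188781}{22560}$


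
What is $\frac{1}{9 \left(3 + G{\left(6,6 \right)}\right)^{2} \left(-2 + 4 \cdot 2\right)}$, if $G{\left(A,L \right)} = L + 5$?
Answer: $\frac{1}{10584} \approx 9.4482 \cdot 10^{-5}$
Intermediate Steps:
$G{\left(A,L \right)} = 5 + L$
$\frac{1}{9 \left(3 + G{\left(6,6 \right)}\right)^{2} \left(-2 + 4 \cdot 2\right)} = \frac{1}{9 \left(3 + \left(5 + 6\right)\right)^{2} \left(-2 + 4 \cdot 2\right)} = \frac{1}{9 \left(3 + 11\right)^{2} \left(-2 + 8\right)} = \frac{1}{9 \cdot 14^{2} \cdot 6} = \frac{1}{9 \cdot 196 \cdot 6} = \frac{1}{1764 \cdot 6} = \frac{1}{10584}$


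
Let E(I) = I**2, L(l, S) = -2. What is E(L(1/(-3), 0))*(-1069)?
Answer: -4276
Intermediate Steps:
E(L(1/(-3), 0))*(-1069) = (-2)**2*(-1069) = 4*(-1069) = -4276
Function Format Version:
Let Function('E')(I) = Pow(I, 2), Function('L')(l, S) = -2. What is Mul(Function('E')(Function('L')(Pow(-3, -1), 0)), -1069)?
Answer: -4276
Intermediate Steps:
Mul(Function('E')(Function('L')(Pow(-3, -1), 0)), -1069) = Mul(Pow(-2, 2), -1069) = Mul(4, -1069) = -4276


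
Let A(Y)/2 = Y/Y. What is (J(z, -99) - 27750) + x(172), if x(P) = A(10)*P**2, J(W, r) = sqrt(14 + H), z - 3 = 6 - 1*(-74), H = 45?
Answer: 31418 + sqrt(59) ≈ 31426.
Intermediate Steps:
z = 83 (z = 3 + (6 - 1*(-74)) = 3 + (6 + 74) = 3 + 80 = 83)
A(Y) = 2 (A(Y) = 2*(Y/Y) = 2*1 = 2)
J(W, r) = sqrt(59) (J(W, r) = sqrt(14 + 45) = sqrt(59))
x(P) = 2*P**2
(J(z, -99) - 27750) + x(172) = (sqrt(59) - 27750) + 2*172**2 = (-27750 + sqrt(59)) + 2*29584 = (-27750 + sqrt(59)) + 59168 = 31418 + sqrt(59)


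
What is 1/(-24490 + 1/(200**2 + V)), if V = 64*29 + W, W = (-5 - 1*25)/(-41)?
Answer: -1716126/42027925699 ≈ -4.0833e-5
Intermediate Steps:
W = 30/41 (W = (-5 - 25)*(-1/41) = -30*(-1/41) = 30/41 ≈ 0.73171)
V = 76126/41 (V = 64*29 + 30/41 = 1856 + 30/41 = 76126/41 ≈ 1856.7)
1/(-24490 + 1/(200**2 + V)) = 1/(-24490 + 1/(200**2 + 76126/41)) = 1/(-24490 + 1/(40000 + 76126/41)) = 1/(-24490 + 1/(1716126/41)) = 1/(-24490 + 41/1716126) = 1/(-42027925699/1716126) = -1716126/42027925699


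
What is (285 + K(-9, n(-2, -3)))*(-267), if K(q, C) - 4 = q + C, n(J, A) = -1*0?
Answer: -74760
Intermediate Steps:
n(J, A) = 0
K(q, C) = 4 + C + q (K(q, C) = 4 + (q + C) = 4 + (C + q) = 4 + C + q)
(285 + K(-9, n(-2, -3)))*(-267) = (285 + (4 + 0 - 9))*(-267) = (285 - 5)*(-267) = 280*(-267) = -74760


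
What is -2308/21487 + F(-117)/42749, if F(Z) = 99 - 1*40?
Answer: -97396959/918547763 ≈ -0.10603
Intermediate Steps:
F(Z) = 59 (F(Z) = 99 - 40 = 59)
-2308/21487 + F(-117)/42749 = -2308/21487 + 59/42749 = -97396959/918547763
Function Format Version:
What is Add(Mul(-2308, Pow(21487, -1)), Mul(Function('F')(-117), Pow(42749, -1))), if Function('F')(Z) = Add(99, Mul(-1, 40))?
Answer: Rational(-97396959, 918547763) ≈ -0.10603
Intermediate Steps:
Function('F')(Z) = 59 (Function('F')(Z) = Add(99, -40) = 59)
Add(Mul(-2308, Pow(21487, -1)), Mul(Function('F')(-117), Pow(42749, -1))) = Add(Mul(-2308, Pow(21487, -1)), Mul(59, Pow(42749, -1))) = Add(Mul(-2308, Rational(1, 21487)), Mul(59, Rational(1, 42749))) = Add(Rational(-2308, 21487), Rational(59, 42749)) = Rational(-97396959, 918547763)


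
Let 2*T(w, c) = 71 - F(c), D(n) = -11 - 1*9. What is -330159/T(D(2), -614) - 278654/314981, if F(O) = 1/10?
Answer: -2080073805266/223321529 ≈ -9314.3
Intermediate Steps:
F(O) = 1/10
D(n) = -20 (D(n) = -11 - 9 = -20)
T(w, c) = 709/20 (T(w, c) = (71 - 1*1/10)/2 = (71 - 1/10)/2 = (1/2)*(709/10) = 709/20)
-330159/T(D(2), -614) - 278654/314981 = -330159/709/20 - 278654/314981 = -330159*20/709 - 278654*1/314981 = -6603180/709 - 278654/314981 = -2080073805266/223321529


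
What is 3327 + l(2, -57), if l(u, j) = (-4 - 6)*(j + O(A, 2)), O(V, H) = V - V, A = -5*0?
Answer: 3897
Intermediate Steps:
A = 0
O(V, H) = 0
l(u, j) = -10*j (l(u, j) = (-4 - 6)*(j + 0) = -10*j)
3327 + l(2, -57) = 3327 - 10*(-57) = 3327 + 570 = 3897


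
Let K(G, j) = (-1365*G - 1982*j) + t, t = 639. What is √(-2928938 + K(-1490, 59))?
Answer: I*√1011387 ≈ 1005.7*I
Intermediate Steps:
K(G, j) = 639 - 1982*j - 1365*G (K(G, j) = (-1365*G - 1982*j) + 639 = (-1982*j - 1365*G) + 639 = 639 - 1982*j - 1365*G)
√(-2928938 + K(-1490, 59)) = √(-2928938 + (639 - 1982*59 - 1365*(-1490))) = √(-2928938 + (639 - 116938 + 2033850)) = √(-2928938 + 1917551) = √(-1011387) = I*√1011387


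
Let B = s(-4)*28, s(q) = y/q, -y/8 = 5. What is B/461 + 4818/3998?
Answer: 1670269/921539 ≈ 1.8125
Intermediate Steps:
y = -40 (y = -8*5 = -40)
s(q) = -40/q
B = 280 (B = -40/(-4)*28 = -40*(-1/4)*28 = 10*28 = 280)
B/461 + 4818/3998 = 280/461 + 4818/3998 = 280*(1/461) + 4818*(1/3998) = 280/461 + 2409/1999 = 1670269/921539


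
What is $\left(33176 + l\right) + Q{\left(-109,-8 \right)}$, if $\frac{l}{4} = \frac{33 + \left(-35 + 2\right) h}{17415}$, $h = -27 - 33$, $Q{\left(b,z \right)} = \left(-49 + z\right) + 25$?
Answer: $\frac{192403604}{5805} \approx 33144.0$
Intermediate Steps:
$Q{\left(b,z \right)} = -24 + z$
$h = -60$ ($h = -27 - 33 = -60$)
$l = \frac{2684}{5805}$ ($l = 4 \frac{33 + \left(-35 + 2\right) \left(-60\right)}{17415} = 4 \left(33 - -1980\right) \frac{1}{17415} = 4 \left(33 + 1980\right) \frac{1}{17415} = 4 \cdot 2013 \cdot \frac{1}{17415} = 4 \cdot \frac{671}{5805} = \frac{2684}{5805} \approx 0.46236$)
$\left(33176 + l\right) + Q{\left(-109,-8 \right)} = \left(33176 + \frac{2684}{5805}\right) - 32 = \frac{192589364}{5805} - 32 = \frac{192403604}{5805}$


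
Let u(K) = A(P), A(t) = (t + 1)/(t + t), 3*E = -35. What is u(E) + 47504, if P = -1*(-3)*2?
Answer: 570055/12 ≈ 47505.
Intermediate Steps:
E = -35/3 (E = (⅓)*(-35) = -35/3 ≈ -11.667)
P = 6 (P = 3*2 = 6)
A(t) = (1 + t)/(2*t) (A(t) = (1 + t)/((2*t)) = (1 + t)*(1/(2*t)) = (1 + t)/(2*t))
u(K) = 7/12 (u(K) = (½)*(1 + 6)/6 = (½)*(⅙)*7 = 7/12)
u(E) + 47504 = 7/12 + 47504 = 570055/12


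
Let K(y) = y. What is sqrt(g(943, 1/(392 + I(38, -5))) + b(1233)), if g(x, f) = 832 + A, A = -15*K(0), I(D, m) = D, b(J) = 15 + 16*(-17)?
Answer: 5*sqrt(23) ≈ 23.979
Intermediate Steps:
b(J) = -257 (b(J) = 15 - 272 = -257)
A = 0 (A = -15*0 = 0)
g(x, f) = 832 (g(x, f) = 832 + 0 = 832)
sqrt(g(943, 1/(392 + I(38, -5))) + b(1233)) = sqrt(832 - 257) = sqrt(575) = 5*sqrt(23)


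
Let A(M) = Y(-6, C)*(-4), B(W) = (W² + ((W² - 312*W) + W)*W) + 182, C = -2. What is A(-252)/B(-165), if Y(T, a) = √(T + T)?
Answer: 8*I*√3/12931693 ≈ 1.0715e-6*I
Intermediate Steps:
Y(T, a) = √2*√T (Y(T, a) = √(2*T) = √2*√T)
B(W) = 182 + W² + W*(W² - 311*W) (B(W) = (W² + (W² - 311*W)*W) + 182 = (W² + W*(W² - 311*W)) + 182 = 182 + W² + W*(W² - 311*W))
A(M) = -8*I*√3 (A(M) = (√2*√(-6))*(-4) = (√2*(I*√6))*(-4) = (2*I*√3)*(-4) = -8*I*√3)
A(-252)/B(-165) = (-8*I*√3)/(182 + (-165)³ - 310*(-165)²) = (-8*I*√3)/(182 - 4492125 - 310*27225) = (-8*I*√3)/(182 - 4492125 - 8439750) = -8*I*√3/(-12931693) = -8*I*√3*(-1/12931693) = 8*I*√3/12931693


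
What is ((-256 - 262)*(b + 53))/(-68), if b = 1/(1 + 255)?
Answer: 3514371/8704 ≈ 403.77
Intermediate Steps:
b = 1/256 ≈ 0.0039063
((-256 - 262)*(b + 53))/(-68) = ((-256 - 262)*(1/256 + 53))/(-68) = -518*13569/256*(-1/68) = -3514371/128*(-1/68) = 3514371/8704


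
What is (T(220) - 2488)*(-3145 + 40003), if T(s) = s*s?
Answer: 1692224496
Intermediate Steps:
T(s) = s²
(T(220) - 2488)*(-3145 + 40003) = (220² - 2488)*(-3145 + 40003) = (48400 - 2488)*36858 = 45912*36858 = 1692224496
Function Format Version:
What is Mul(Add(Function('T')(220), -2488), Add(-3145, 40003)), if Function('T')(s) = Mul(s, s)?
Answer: 1692224496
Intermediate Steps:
Function('T')(s) = Pow(s, 2)
Mul(Add(Function('T')(220), -2488), Add(-3145, 40003)) = Mul(Add(Pow(220, 2), -2488), Add(-3145, 40003)) = Mul(Add(48400, -2488), 36858) = Mul(45912, 36858) = 1692224496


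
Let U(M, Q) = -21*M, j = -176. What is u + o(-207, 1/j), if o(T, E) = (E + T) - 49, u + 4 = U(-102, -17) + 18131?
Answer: 3522287/176 ≈ 20013.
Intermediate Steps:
u = 20269 (u = -4 + (-21*(-102) + 18131) = -4 + (2142 + 18131) = -4 + 20273 = 20269)
o(T, E) = -49 + E + T
u + o(-207, 1/j) = 20269 + (-49 + 1/(-176) - 207) = 20269 + (-49 - 1/176 - 207) = 20269 - 45057/176 = 3522287/176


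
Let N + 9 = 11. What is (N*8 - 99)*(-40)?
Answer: 3320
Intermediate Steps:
N = 2 (N = -9 + 11 = 2)
(N*8 - 99)*(-40) = (2*8 - 99)*(-40) = (16 - 99)*(-40) = -83*(-40) = 3320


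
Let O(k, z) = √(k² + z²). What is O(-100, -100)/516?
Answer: 25*√2/129 ≈ 0.27407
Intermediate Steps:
O(-100, -100)/516 = √((-100)² + (-100)²)/516 = √(10000 + 10000)*(1/516) = √20000*(1/516) = (100*√2)*(1/516) = 25*√2/129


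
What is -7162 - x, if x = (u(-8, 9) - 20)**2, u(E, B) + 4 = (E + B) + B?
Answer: -7358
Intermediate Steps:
u(E, B) = -4 + E + 2*B (u(E, B) = -4 + ((E + B) + B) = -4 + ((B + E) + B) = -4 + (E + 2*B) = -4 + E + 2*B)
x = 196 (x = ((-4 - 8 + 2*9) - 20)**2 = ((-4 - 8 + 18) - 20)**2 = (6 - 20)**2 = (-14)**2 = 196)
-7162 - x = -7162 - 1*196 = -7162 - 196 = -7358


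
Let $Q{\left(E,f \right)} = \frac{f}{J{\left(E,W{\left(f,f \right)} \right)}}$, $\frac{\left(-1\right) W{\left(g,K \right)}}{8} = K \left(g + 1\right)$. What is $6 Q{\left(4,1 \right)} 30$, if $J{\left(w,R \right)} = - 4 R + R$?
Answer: $\frac{15}{4} \approx 3.75$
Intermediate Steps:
$W{\left(g,K \right)} = - 8 K \left(1 + g\right)$ ($W{\left(g,K \right)} = - 8 K \left(g + 1\right) = - 8 K \left(1 + g\right)$)
$J{\left(w,R \right)} = - 3 R$
$Q{\left(E,f \right)} = \frac{1}{24 \left(1 + f\right)}$ ($Q{\left(E,f \right)} = \frac{f}{\left(-3\right) \left(- 8 f \left(1 + f\right)\right)} = \frac{f}{24 f \left(1 + f\right)} = f \frac{1}{24 f \left(1 + f\right)} = \frac{1}{24 \left(1 + f\right)}$)
$6 Q{\left(4,1 \right)} 30 = 6 \frac{1}{24 \left(1 + 1\right)} 30 = 6 \frac{1}{24 \cdot 2} \cdot 30 = 6 \cdot \frac{1}{24} \cdot \frac{1}{2} \cdot 30 = 6 \cdot \frac{1}{48} \cdot 30 = \frac{1}{8} \cdot 30 = \frac{15}{4}$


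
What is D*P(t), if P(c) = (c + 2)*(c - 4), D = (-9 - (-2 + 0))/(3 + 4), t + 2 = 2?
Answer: 8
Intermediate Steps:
t = 0 (t = -2 + 2 = 0)
D = -1 (D = (-9 - 1*(-2))/7 = (-9 + 2)*(1/7) = -7*1/7 = -1)
P(c) = (-4 + c)*(2 + c) (P(c) = (2 + c)*(-4 + c) = (-4 + c)*(2 + c))
D*P(t) = -(-8 + 0**2 - 2*0) = -(-8 + 0 + 0) = -1*(-8) = 8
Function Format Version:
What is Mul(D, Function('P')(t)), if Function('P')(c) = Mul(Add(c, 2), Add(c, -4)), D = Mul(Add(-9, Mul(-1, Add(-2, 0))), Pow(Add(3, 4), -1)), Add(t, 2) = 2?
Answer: 8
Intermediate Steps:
t = 0 (t = Add(-2, 2) = 0)
D = -1 (D = Mul(Add(-9, Mul(-1, -2)), Pow(7, -1)) = Mul(Add(-9, 2), Rational(1, 7)) = Mul(-7, Rational(1, 7)) = -1)
Function('P')(c) = Mul(Add(-4, c), Add(2, c)) (Function('P')(c) = Mul(Add(2, c), Add(-4, c)) = Mul(Add(-4, c), Add(2, c)))
Mul(D, Function('P')(t)) = Mul(-1, Add(-8, Pow(0, 2), Mul(-2, 0))) = Mul(-1, Add(-8, 0, 0)) = Mul(-1, -8) = 8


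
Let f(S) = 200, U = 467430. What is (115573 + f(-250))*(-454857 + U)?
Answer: 1455613929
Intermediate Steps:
(115573 + f(-250))*(-454857 + U) = (115573 + 200)*(-454857 + 467430) = 115773*12573 = 1455613929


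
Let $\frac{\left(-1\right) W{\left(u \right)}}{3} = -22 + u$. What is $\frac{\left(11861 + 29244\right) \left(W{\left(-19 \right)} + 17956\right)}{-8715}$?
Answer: $- \frac{148627459}{1743} \approx -85271.0$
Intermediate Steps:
$W{\left(u \right)} = 66 - 3 u$ ($W{\left(u \right)} = - 3 \left(-22 + u\right) = 66 - 3 u$)
$\frac{\left(11861 + 29244\right) \left(W{\left(-19 \right)} + 17956\right)}{-8715} = \frac{\left(11861 + 29244\right) \left(\left(66 - -57\right) + 17956\right)}{-8715} = 41105 \left(\left(66 + 57\right) + 17956\right) \left(- \frac{1}{8715}\right) = 41105 \left(123 + 17956\right) \left(- \frac{1}{8715}\right) = 41105 \cdot 18079 \left(- \frac{1}{8715}\right) = 743137295 \left(- \frac{1}{8715}\right) = - \frac{148627459}{1743}$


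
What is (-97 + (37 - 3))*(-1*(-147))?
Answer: -9261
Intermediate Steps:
(-97 + (37 - 3))*(-1*(-147)) = (-97 + 34)*147 = -63*147 = -9261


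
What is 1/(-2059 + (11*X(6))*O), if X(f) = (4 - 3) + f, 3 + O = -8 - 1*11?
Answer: -1/3753 ≈ -0.00026645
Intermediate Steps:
O = -22 (O = -3 + (-8 - 1*11) = -3 + (-8 - 11) = -3 - 19 = -22)
X(f) = 1 + f
1/(-2059 + (11*X(6))*O) = 1/(-2059 + (11*(1 + 6))*(-22)) = 1/(-2059 + (11*7)*(-22)) = 1/(-2059 + 77*(-22)) = 1/(-2059 - 1694) = 1/(-3753) = -1/3753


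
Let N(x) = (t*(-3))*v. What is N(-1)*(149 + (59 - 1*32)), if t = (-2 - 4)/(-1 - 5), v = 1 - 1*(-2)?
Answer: -1584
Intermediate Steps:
v = 3 (v = 1 + 2 = 3)
t = 1 (t = -6/(-6) = -6*(-1/6) = 1)
N(x) = -9 (N(x) = (1*(-3))*3 = -3*3 = -9)
N(-1)*(149 + (59 - 1*32)) = -9*(149 + (59 - 1*32)) = -9*(149 + (59 - 32)) = -9*(149 + 27) = -9*176 = -1584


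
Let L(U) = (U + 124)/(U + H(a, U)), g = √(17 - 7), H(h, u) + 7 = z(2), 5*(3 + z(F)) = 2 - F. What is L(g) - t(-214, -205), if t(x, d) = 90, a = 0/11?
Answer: -935/9 - 67*√10/45 ≈ -108.60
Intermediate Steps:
z(F) = -13/5 - F/5 (z(F) = -3 + (2 - F)/5 = -3 + (⅖ - F/5) = -13/5 - F/5)
a = 0 (a = 0*(1/11) = 0)
H(h, u) = -10 (H(h, u) = -7 + (-13/5 - ⅕*2) = -7 + (-13/5 - ⅖) = -7 - 3 = -10)
g = √10 ≈ 3.1623
L(U) = (124 + U)/(-10 + U) (L(U) = (U + 124)/(U - 10) = (124 + U)/(-10 + U))
L(g) - t(-214, -205) = (124 + √10)/(-10 + √10) - 1*90 = (124 + √10)/(-10 + √10) - 90 = -90 + (124 + √10)/(-10 + √10)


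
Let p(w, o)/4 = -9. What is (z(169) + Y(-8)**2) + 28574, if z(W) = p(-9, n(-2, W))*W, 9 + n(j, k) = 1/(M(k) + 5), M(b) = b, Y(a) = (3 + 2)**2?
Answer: 23115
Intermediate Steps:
Y(a) = 25 (Y(a) = 5**2 = 25)
n(j, k) = -9 + 1/(5 + k) (n(j, k) = -9 + 1/(k + 5) = -9 + 1/(5 + k))
p(w, o) = -36 (p(w, o) = 4*(-9) = -36)
z(W) = -36*W
(z(169) + Y(-8)**2) + 28574 = (-36*169 + 25**2) + 28574 = (-6084 + 625) + 28574 = -5459 + 28574 = 23115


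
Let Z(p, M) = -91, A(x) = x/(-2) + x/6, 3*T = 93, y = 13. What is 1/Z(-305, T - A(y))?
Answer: -1/91 ≈ -0.010989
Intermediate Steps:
T = 31 (T = (1/3)*93 = 31)
A(x) = -x/3 (A(x) = x*(-1/2) + x*(1/6) = -x/2 + x/6 = -x/3)
1/Z(-305, T - A(y)) = 1/(-91) = -1/91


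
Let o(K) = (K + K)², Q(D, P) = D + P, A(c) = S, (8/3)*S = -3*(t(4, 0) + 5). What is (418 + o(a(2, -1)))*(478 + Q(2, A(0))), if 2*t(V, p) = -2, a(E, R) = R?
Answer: 200661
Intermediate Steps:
t(V, p) = -1 (t(V, p) = (½)*(-2) = -1)
S = -9/2 (S = 3*(-3*(-1 + 5))/8 = 3*(-3*4)/8 = (3/8)*(-12) = -9/2 ≈ -4.5000)
A(c) = -9/2
o(K) = 4*K² (o(K) = (2*K)² = 4*K²)
(418 + o(a(2, -1)))*(478 + Q(2, A(0))) = (418 + 4*(-1)²)*(478 + (2 - 9/2)) = (418 + 4*1)*(478 - 5/2) = (418 + 4)*(951/2) = 422*(951/2) = 200661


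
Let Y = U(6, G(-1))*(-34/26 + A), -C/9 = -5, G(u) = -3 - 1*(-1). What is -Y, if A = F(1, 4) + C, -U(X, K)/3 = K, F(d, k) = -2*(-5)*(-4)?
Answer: -288/13 ≈ -22.154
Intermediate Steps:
G(u) = -2 (G(u) = -3 + 1 = -2)
F(d, k) = -40 (F(d, k) = 10*(-4) = -40)
C = 45 (C = -9*(-5) = 45)
U(X, K) = -3*K
A = 5 (A = -40 + 45 = 5)
Y = 288/13 (Y = (-3*(-2))*(-34/26 + 5) = 6*(-34*1/26 + 5) = 6*(-17/13 + 5) = 6*(48/13) = 288/13 ≈ 22.154)
-Y = -1*288/13 = -288/13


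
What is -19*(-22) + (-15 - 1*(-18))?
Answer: 421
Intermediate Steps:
-19*(-22) + (-15 - 1*(-18)) = 418 + (-15 + 18) = 418 + 3 = 421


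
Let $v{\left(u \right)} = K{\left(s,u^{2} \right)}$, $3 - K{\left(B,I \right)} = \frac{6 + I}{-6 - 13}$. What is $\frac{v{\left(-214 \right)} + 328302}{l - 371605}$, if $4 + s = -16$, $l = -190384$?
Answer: $- \frac{6283597}{10677791} \approx -0.58847$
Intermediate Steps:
$s = -20$ ($s = -4 - 16 = -20$)
$K{\left(B,I \right)} = \frac{63}{19} + \frac{I}{19}$ ($K{\left(B,I \right)} = 3 - \frac{6 + I}{-6 - 13} = 3 - \frac{6 + I}{-19} = 3 - \left(6 + I\right) \left(- \frac{1}{19}\right) = 3 - \left(- \frac{6}{19} - \frac{I}{19}\right) = 3 + \left(\frac{6}{19} + \frac{I}{19}\right) = \frac{63}{19} + \frac{I}{19}$)
$v{\left(u \right)} = \frac{63}{19} + \frac{u^{2}}{19}$
$\frac{v{\left(-214 \right)} + 328302}{l - 371605} = \frac{\left(\frac{63}{19} + \frac{\left(-214\right)^{2}}{19}\right) + 328302}{-190384 - 371605} = \frac{\left(\frac{63}{19} + \frac{1}{19} \cdot 45796\right) + 328302}{-561989} = \left(\left(\frac{63}{19} + \frac{45796}{19}\right) + 328302\right) \left(- \frac{1}{561989}\right) = \left(\frac{45859}{19} + 328302\right) \left(- \frac{1}{561989}\right) = \frac{6283597}{19} \left(- \frac{1}{561989}\right) = - \frac{6283597}{10677791}$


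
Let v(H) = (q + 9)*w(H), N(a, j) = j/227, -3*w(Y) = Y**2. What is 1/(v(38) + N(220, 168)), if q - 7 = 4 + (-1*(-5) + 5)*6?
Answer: -681/26222536 ≈ -2.5970e-5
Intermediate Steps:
w(Y) = -Y**2/3
N(a, j) = j/227 (N(a, j) = j*(1/227) = j/227)
q = 71 (q = 7 + (4 + (-1*(-5) + 5)*6) = 7 + (4 + (5 + 5)*6) = 7 + (4 + 10*6) = 7 + (4 + 60) = 7 + 64 = 71)
v(H) = -80*H**2/3 (v(H) = (71 + 9)*(-H**2/3) = 80*(-H**2/3) = -80*H**2/3)
1/(v(38) + N(220, 168)) = 1/(-80/3*38**2 + (1/227)*168) = 1/(-80/3*1444 + 168/227) = 1/(-115520/3 + 168/227) = 1/(-26222536/681) = -681/26222536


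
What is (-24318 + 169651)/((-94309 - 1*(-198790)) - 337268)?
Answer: -145333/232787 ≈ -0.62432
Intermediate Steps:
(-24318 + 169651)/((-94309 - 1*(-198790)) - 337268) = 145333/((-94309 + 198790) - 337268) = 145333/(104481 - 337268) = 145333/(-232787) = 145333*(-1/232787) = -145333/232787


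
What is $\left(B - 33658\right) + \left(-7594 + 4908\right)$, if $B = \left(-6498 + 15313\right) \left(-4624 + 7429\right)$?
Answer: $24689731$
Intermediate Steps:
$B = 24726075$ ($B = 8815 \cdot 2805 = 24726075$)
$\left(B - 33658\right) + \left(-7594 + 4908\right) = \left(24726075 - 33658\right) + \left(-7594 + 4908\right) = 24692417 - 2686 = 24689731$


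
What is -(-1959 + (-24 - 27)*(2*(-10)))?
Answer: 939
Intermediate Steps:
-(-1959 + (-24 - 27)*(2*(-10))) = -(-1959 - 51*(-20)) = -(-1959 + 1020) = -1*(-939) = 939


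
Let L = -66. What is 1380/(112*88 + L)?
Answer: 138/979 ≈ 0.14096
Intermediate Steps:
1380/(112*88 + L) = 1380/(112*88 - 66) = 1380/(9856 - 66) = 1380/9790 = 1380*(1/9790) = 138/979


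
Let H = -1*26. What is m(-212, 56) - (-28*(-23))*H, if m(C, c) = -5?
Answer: 16739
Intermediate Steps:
H = -26
m(-212, 56) - (-28*(-23))*H = -5 - (-28*(-23))*(-26) = -5 - 644*(-26) = -5 - 1*(-16744) = -5 + 16744 = 16739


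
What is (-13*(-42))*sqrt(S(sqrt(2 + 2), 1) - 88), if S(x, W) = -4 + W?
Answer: 546*I*sqrt(91) ≈ 5208.5*I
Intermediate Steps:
(-13*(-42))*sqrt(S(sqrt(2 + 2), 1) - 88) = (-13*(-42))*sqrt((-4 + 1) - 88) = 546*sqrt(-3 - 88) = 546*sqrt(-91) = 546*(I*sqrt(91)) = 546*I*sqrt(91)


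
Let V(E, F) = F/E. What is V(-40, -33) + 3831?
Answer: 153273/40 ≈ 3831.8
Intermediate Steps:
V(-40, -33) + 3831 = -33/(-40) + 3831 = -33*(-1/40) + 3831 = 33/40 + 3831 = 153273/40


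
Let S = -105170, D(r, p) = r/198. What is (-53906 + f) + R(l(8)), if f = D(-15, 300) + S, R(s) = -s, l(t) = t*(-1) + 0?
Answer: -10498493/66 ≈ -1.5907e+5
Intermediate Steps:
l(t) = -t (l(t) = -t + 0 = -t)
D(r, p) = r/198 (D(r, p) = r*(1/198) = r/198)
f = -6941225/66 (f = (1/198)*(-15) - 105170 = -5/66 - 105170 = -6941225/66 ≈ -1.0517e+5)
(-53906 + f) + R(l(8)) = (-53906 - 6941225/66) - (-1)*8 = -10499021/66 - 1*(-8) = -10499021/66 + 8 = -10498493/66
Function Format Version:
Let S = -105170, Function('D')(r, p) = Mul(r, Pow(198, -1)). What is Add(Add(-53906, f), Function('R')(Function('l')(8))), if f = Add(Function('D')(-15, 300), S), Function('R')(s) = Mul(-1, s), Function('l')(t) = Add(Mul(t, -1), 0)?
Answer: Rational(-10498493, 66) ≈ -1.5907e+5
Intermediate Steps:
Function('l')(t) = Mul(-1, t) (Function('l')(t) = Add(Mul(-1, t), 0) = Mul(-1, t))
Function('D')(r, p) = Mul(Rational(1, 198), r) (Function('D')(r, p) = Mul(r, Rational(1, 198)) = Mul(Rational(1, 198), r))
f = Rational(-6941225, 66) (f = Add(Mul(Rational(1, 198), -15), -105170) = Add(Rational(-5, 66), -105170) = Rational(-6941225, 66) ≈ -1.0517e+5)
Add(Add(-53906, f), Function('R')(Function('l')(8))) = Add(Add(-53906, Rational(-6941225, 66)), Mul(-1, Mul(-1, 8))) = Add(Rational(-10499021, 66), Mul(-1, -8)) = Add(Rational(-10499021, 66), 8) = Rational(-10498493, 66)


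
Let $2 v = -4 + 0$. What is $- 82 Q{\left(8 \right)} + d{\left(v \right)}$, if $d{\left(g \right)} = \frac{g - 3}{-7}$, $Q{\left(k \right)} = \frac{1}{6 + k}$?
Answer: $- \frac{36}{7} \approx -5.1429$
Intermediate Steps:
$v = -2$ ($v = \frac{-4 + 0}{2} = \frac{1}{2} \left(-4\right) = -2$)
$d{\left(g \right)} = \frac{3}{7} - \frac{g}{7}$ ($d{\left(g \right)} = \left(-3 + g\right) \left(- \frac{1}{7}\right) = \frac{3}{7} - \frac{g}{7}$)
$- 82 Q{\left(8 \right)} + d{\left(v \right)} = - \frac{82}{6 + 8} + \left(\frac{3}{7} - - \frac{2}{7}\right) = - \frac{82}{14} + \left(\frac{3}{7} + \frac{2}{7}\right) = \left(-82\right) \frac{1}{14} + \frac{5}{7} = - \frac{41}{7} + \frac{5}{7} = - \frac{36}{7}$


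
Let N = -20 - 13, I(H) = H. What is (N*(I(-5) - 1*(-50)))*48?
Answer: -71280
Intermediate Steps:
N = -33
(N*(I(-5) - 1*(-50)))*48 = -33*(-5 - 1*(-50))*48 = -33*(-5 + 50)*48 = -33*45*48 = -1485*48 = -71280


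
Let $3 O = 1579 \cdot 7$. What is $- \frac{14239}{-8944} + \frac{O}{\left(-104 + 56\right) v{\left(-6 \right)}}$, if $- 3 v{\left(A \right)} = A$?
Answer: $- \frac{5922325}{160992} \approx -36.786$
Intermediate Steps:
$v{\left(A \right)} = - \frac{A}{3}$
$O = \frac{11053}{3}$ ($O = \frac{1579 \cdot 7}{3} = \frac{1}{3} \cdot 11053 = \frac{11053}{3} \approx 3684.3$)
$- \frac{14239}{-8944} + \frac{O}{\left(-104 + 56\right) v{\left(-6 \right)}} = - \frac{14239}{-8944} + \frac{11053}{3 \left(-104 + 56\right) \left(\left(- \frac{1}{3}\right) \left(-6\right)\right)} = \left(-14239\right) \left(- \frac{1}{8944}\right) + \frac{11053}{3 \left(\left(-48\right) 2\right)} = \frac{14239}{8944} + \frac{11053}{3 \left(-96\right)} = \frac{14239}{8944} + \frac{11053}{3} \left(- \frac{1}{96}\right) = \frac{14239}{8944} - \frac{11053}{288} = - \frac{5922325}{160992}$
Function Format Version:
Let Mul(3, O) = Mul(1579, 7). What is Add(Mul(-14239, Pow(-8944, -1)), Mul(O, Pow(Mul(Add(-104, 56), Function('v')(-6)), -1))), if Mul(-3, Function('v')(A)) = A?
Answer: Rational(-5922325, 160992) ≈ -36.786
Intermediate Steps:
Function('v')(A) = Mul(Rational(-1, 3), A)
O = Rational(11053, 3) (O = Mul(Rational(1, 3), Mul(1579, 7)) = Mul(Rational(1, 3), 11053) = Rational(11053, 3) ≈ 3684.3)
Add(Mul(-14239, Pow(-8944, -1)), Mul(O, Pow(Mul(Add(-104, 56), Function('v')(-6)), -1))) = Add(Mul(-14239, Pow(-8944, -1)), Mul(Rational(11053, 3), Pow(Mul(Add(-104, 56), Mul(Rational(-1, 3), -6)), -1))) = Add(Mul(-14239, Rational(-1, 8944)), Mul(Rational(11053, 3), Pow(Mul(-48, 2), -1))) = Add(Rational(14239, 8944), Mul(Rational(11053, 3), Pow(-96, -1))) = Add(Rational(14239, 8944), Mul(Rational(11053, 3), Rational(-1, 96))) = Add(Rational(14239, 8944), Rational(-11053, 288)) = Rational(-5922325, 160992)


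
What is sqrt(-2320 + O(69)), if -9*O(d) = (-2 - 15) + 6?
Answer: I*sqrt(20869)/3 ≈ 48.154*I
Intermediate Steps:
O(d) = 11/9 (O(d) = -((-2 - 15) + 6)/9 = -(-17 + 6)/9 = -1/9*(-11) = 11/9)
sqrt(-2320 + O(69)) = sqrt(-2320 + 11/9) = sqrt(-20869/9) = I*sqrt(20869)/3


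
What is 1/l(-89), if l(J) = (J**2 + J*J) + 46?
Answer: 1/15888 ≈ 6.2941e-5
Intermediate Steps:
l(J) = 46 + 2*J**2 (l(J) = (J**2 + J**2) + 46 = 2*J**2 + 46 = 46 + 2*J**2)
1/l(-89) = 1/(46 + 2*(-89)**2) = 1/(46 + 2*7921) = 1/(46 + 15842) = 1/15888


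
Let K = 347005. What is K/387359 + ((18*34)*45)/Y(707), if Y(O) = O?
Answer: 222718355/5589037 ≈ 39.849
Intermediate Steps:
K/387359 + ((18*34)*45)/Y(707) = 347005/387359 + ((18*34)*45)/707 = 347005*(1/387359) + (612*45)*(1/707) = 347005/387359 + 27540*(1/707) = 347005/387359 + 27540/707 = 222718355/5589037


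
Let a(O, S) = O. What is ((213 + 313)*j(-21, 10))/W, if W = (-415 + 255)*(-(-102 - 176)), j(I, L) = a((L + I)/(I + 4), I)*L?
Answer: -2893/37808 ≈ -0.076518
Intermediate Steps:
j(I, L) = L*(I + L)/(4 + I) (j(I, L) = ((L + I)/(I + 4))*L = ((I + L)/(4 + I))*L = L*(I + L)/(4 + I))
W = -44480 (W = -(-160)*(-278) = -160*278 = -44480)
((213 + 313)*j(-21, 10))/W = ((213 + 313)*(10*(-21 + 10)/(4 - 21)))/(-44480) = (526*(10*(-11)/(-17)))*(-1/44480) = (526*(10*(-1/17)*(-11)))*(-1/44480) = (526*(110/17))*(-1/44480) = (57860/17)*(-1/44480) = -2893/37808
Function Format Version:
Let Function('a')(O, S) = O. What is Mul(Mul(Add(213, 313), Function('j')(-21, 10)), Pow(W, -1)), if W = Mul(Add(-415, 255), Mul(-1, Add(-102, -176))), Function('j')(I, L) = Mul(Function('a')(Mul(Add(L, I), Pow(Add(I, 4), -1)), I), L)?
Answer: Rational(-2893, 37808) ≈ -0.076518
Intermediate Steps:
Function('j')(I, L) = Mul(L, Pow(Add(4, I), -1), Add(I, L)) (Function('j')(I, L) = Mul(Mul(Add(L, I), Pow(Add(I, 4), -1)), L) = Mul(Mul(Add(I, L), Pow(Add(4, I), -1)), L) = Mul(Mul(Pow(Add(4, I), -1), Add(I, L)), L) = Mul(L, Pow(Add(4, I), -1), Add(I, L)))
W = -44480 (W = Mul(-160, Mul(-1, -278)) = Mul(-160, 278) = -44480)
Mul(Mul(Add(213, 313), Function('j')(-21, 10)), Pow(W, -1)) = Mul(Mul(Add(213, 313), Mul(10, Pow(Add(4, -21), -1), Add(-21, 10))), Pow(-44480, -1)) = Mul(Mul(526, Mul(10, Pow(-17, -1), -11)), Rational(-1, 44480)) = Mul(Mul(526, Mul(10, Rational(-1, 17), -11)), Rational(-1, 44480)) = Mul(Mul(526, Rational(110, 17)), Rational(-1, 44480)) = Mul(Rational(57860, 17), Rational(-1, 44480)) = Rational(-2893, 37808)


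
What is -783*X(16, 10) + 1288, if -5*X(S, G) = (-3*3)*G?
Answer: -12806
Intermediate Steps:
X(S, G) = 9*G/5 (X(S, G) = -(-3*3)*G/5 = -(-9)*G/5 = 9*G/5)
-783*X(16, 10) + 1288 = -7047*10/5 + 1288 = -783*18 + 1288 = -14094 + 1288 = -12806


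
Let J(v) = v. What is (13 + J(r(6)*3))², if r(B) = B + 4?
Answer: 1849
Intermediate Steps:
r(B) = 4 + B
(13 + J(r(6)*3))² = (13 + (4 + 6)*3)² = (13 + 10*3)² = (13 + 30)² = 43² = 1849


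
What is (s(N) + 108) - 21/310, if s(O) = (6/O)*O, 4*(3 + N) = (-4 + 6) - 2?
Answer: 35319/310 ≈ 113.93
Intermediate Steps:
N = -3 (N = -3 + ((-4 + 6) - 2)/4 = -3 + (2 - 2)/4 = -3 + (1/4)*0 = -3 + 0 = -3)
s(O) = 6
(s(N) + 108) - 21/310 = (6 + 108) - 21/310 = 114 - 21*1/310 = 114 - 21/310 = 35319/310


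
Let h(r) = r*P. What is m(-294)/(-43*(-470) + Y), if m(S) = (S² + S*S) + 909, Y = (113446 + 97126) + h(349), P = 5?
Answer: 57927/77509 ≈ 0.74736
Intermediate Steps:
h(r) = 5*r (h(r) = r*5 = 5*r)
Y = 212317 (Y = (113446 + 97126) + 5*349 = 210572 + 1745 = 212317)
m(S) = 909 + 2*S² (m(S) = (S² + S²) + 909 = 2*S² + 909 = 909 + 2*S²)
m(-294)/(-43*(-470) + Y) = (909 + 2*(-294)²)/(-43*(-470) + 212317) = (909 + 2*86436)/(20210 + 212317) = (909 + 172872)/232527 = 173781*(1/232527) = 57927/77509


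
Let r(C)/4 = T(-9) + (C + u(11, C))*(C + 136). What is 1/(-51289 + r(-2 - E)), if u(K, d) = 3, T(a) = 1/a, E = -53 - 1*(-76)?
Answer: -9/549517 ≈ -1.6378e-5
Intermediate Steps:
E = 23 (E = -53 + 76 = 23)
r(C) = -4/9 + 4*(3 + C)*(136 + C) (r(C) = 4*(1/(-9) + (C + 3)*(C + 136)) = 4*(-⅑ + (3 + C)*(136 + C)) = -4/9 + 4*(3 + C)*(136 + C))
1/(-51289 + r(-2 - E)) = 1/(-51289 + (14684/9 + 4*(-2 - 1*23)² + 556*(-2 - 1*23))) = 1/(-51289 + (14684/9 + 4*(-2 - 23)² + 556*(-2 - 23))) = 1/(-51289 + (14684/9 + 4*(-25)² + 556*(-25))) = 1/(-51289 + (14684/9 + 4*625 - 13900)) = 1/(-51289 + (14684/9 + 2500 - 13900)) = 1/(-51289 - 87916/9) = 1/(-549517/9) = -9/549517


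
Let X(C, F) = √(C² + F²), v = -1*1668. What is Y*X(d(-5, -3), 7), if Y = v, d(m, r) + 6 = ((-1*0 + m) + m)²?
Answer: -1668*√8885 ≈ -1.5723e+5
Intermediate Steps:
d(m, r) = -6 + 4*m² (d(m, r) = -6 + ((-1*0 + m) + m)² = -6 + ((0 + m) + m)² = -6 + (m + m)² = -6 + (2*m)² = -6 + 4*m²)
v = -1668
Y = -1668
Y*X(d(-5, -3), 7) = -1668*√((-6 + 4*(-5)²)² + 7²) = -1668*√((-6 + 4*25)² + 49) = -1668*√((-6 + 100)² + 49) = -1668*√(94² + 49) = -1668*√(8836 + 49) = -1668*√8885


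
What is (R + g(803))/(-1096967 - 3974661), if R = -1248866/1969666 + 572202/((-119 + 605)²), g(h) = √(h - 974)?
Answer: -23113046411/65540540243023128 - 3*I*√19/5071628 ≈ -3.5265e-7 - 2.5784e-6*I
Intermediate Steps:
g(h) = √(-974 + h)
R = 23113046411/12922978626 (R = -1248866*1/1969666 + 572202/(486²) = -624433/984833 + 572202/236196 = -624433/984833 + 572202*(1/236196) = -624433/984833 + 31789/13122 = 23113046411/12922978626 ≈ 1.7885)
(R + g(803))/(-1096967 - 3974661) = (23113046411/12922978626 + √(-974 + 803))/(-1096967 - 3974661) = (23113046411/12922978626 + √(-171))/(-5071628) = (23113046411/12922978626 + 3*I*√19)*(-1/5071628) = -23113046411/65540540243023128 - 3*I*√19/5071628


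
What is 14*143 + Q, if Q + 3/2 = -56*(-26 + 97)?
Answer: -3951/2 ≈ -1975.5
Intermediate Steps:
Q = -7955/2 (Q = -3/2 - 56*(-26 + 97) = -3/2 - 56*71 = -3/2 - 3976 = -7955/2 ≈ -3977.5)
14*143 + Q = 14*143 - 7955/2 = 2002 - 7955/2 = -3951/2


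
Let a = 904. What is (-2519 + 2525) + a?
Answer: 910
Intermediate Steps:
(-2519 + 2525) + a = (-2519 + 2525) + 904 = 6 + 904 = 910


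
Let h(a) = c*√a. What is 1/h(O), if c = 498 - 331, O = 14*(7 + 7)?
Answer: 1/2338 ≈ 0.00042772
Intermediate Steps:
O = 196 (O = 14*14 = 196)
c = 167
h(a) = 167*√a
1/h(O) = 1/(167*√196) = 1/(167*14) = 1/2338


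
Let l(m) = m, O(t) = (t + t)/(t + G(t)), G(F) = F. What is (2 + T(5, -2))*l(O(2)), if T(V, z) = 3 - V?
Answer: 0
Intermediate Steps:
O(t) = 1 (O(t) = (t + t)/(t + t) = (2*t)/((2*t)) = (2*t)*(1/(2*t)) = 1)
(2 + T(5, -2))*l(O(2)) = (2 + (3 - 1*5))*1 = (2 + (3 - 5))*1 = (2 - 2)*1 = 0*1 = 0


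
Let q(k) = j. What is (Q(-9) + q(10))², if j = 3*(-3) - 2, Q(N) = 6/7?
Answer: 5041/49 ≈ 102.88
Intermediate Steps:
Q(N) = 6/7 (Q(N) = 6*(⅐) = 6/7)
j = -11 (j = -9 - 2 = -11)
q(k) = -11
(Q(-9) + q(10))² = (6/7 - 11)² = (-71/7)² = 5041/49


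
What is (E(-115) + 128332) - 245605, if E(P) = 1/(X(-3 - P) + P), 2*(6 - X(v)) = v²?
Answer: -748319014/6381 ≈ -1.1727e+5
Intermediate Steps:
X(v) = 6 - v²/2
E(P) = 1/(6 + P - (-3 - P)²/2) (E(P) = 1/((6 - (-3 - P)²/2) + P) = 1/(6 + P - (-3 - P)²/2))
(E(-115) + 128332) - 245605 = (-2/(-3 + (-115)² + 4*(-115)) + 128332) - 245605 = (-2/(-3 + 13225 - 460) + 128332) - 245605 = (-2/12762 + 128332) - 245605 = (-2*1/12762 + 128332) - 245605 = (-1/6381 + 128332) - 245605 = 818886491/6381 - 245605 = -748319014/6381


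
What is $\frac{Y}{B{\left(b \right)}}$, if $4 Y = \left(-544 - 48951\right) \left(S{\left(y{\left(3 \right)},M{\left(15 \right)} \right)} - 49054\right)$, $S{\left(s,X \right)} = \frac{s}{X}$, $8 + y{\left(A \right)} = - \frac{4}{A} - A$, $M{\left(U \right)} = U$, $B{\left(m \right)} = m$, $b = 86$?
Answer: $\frac{21851715833}{3096} \approx 7.058 \cdot 10^{6}$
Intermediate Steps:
$y{\left(A \right)} = -8 - A - \frac{4}{A}$ ($y{\left(A \right)} = -8 - \left(A + \frac{4}{A}\right) = -8 - A - \frac{4}{A}$)
$Y = \frac{21851715833}{36}$ ($Y = \frac{\left(-544 - 48951\right) \left(\frac{-8 - 3 - \frac{4}{3}}{15} - 49054\right)}{4} = \frac{\left(-49495\right) \left(\left(-8 - 3 - \frac{4}{3}\right) \frac{1}{15} - 49054\right)}{4} = \frac{\left(-49495\right) \left(\left(- \frac{37}{3}\right) \frac{1}{15} - 49054\right)}{4} = \frac{\left(-49495\right) \left(- \frac{37}{45} - 49054\right)}{4} = \frac{\left(-49495\right) \left(- \frac{2207467}{45}\right)}{4} = \frac{1}{4} \cdot \frac{21851715833}{9} = \frac{21851715833}{36} \approx 6.0699 \cdot 10^{8}$)
$\frac{Y}{B{\left(b \right)}} = \frac{21851715833}{36 \cdot 86} = \frac{21851715833}{36} \cdot \frac{1}{86} = \frac{21851715833}{3096}$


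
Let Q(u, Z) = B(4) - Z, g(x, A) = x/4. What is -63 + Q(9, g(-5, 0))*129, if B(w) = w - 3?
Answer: 909/4 ≈ 227.25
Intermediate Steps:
B(w) = -3 + w
g(x, A) = x/4 (g(x, A) = x*(¼) = x/4)
Q(u, Z) = 1 - Z (Q(u, Z) = (-3 + 4) - Z = 1 - Z)
-63 + Q(9, g(-5, 0))*129 = -63 + (1 - (-5)/4)*129 = -63 + (1 - 1*(-5/4))*129 = -63 + (1 + 5/4)*129 = -63 + (9/4)*129 = -63 + 1161/4 = 909/4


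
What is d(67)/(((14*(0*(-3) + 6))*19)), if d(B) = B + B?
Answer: 67/798 ≈ 0.083960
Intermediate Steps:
d(B) = 2*B
d(67)/(((14*(0*(-3) + 6))*19)) = (2*67)/(((14*(0*(-3) + 6))*19)) = 134/(((14*(0 + 6))*19)) = 134/(((14*6)*19)) = 134/((84*19)) = 134/1596 = 134*(1/1596) = 67/798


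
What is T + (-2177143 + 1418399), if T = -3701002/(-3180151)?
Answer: -2412916789342/3180151 ≈ -7.5874e+5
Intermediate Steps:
T = 3701002/3180151 (T = -3701002*(-1/3180151) = 3701002/3180151 ≈ 1.1638)
T + (-2177143 + 1418399) = 3701002/3180151 + (-2177143 + 1418399) = 3701002/3180151 - 758744 = -2412916789342/3180151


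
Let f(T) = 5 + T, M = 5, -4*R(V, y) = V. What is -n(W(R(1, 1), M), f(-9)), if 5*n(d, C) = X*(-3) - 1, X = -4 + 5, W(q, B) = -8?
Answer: 4/5 ≈ 0.80000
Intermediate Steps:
R(V, y) = -V/4
X = 1
n(d, C) = -4/5 (n(d, C) = (1*(-3) - 1)/5 = (-3 - 1)/5 = (1/5)*(-4) = -4/5)
-n(W(R(1, 1), M), f(-9)) = -1*(-4/5) = 4/5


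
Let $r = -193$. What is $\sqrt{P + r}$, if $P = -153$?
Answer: $i \sqrt{346} \approx 18.601 i$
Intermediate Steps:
$\sqrt{P + r} = \sqrt{-153 - 193} = \sqrt{-346} = i \sqrt{346}$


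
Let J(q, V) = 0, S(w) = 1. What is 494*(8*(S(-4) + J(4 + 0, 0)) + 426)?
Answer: 214396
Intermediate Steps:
494*(8*(S(-4) + J(4 + 0, 0)) + 426) = 494*(8*(1 + 0) + 426) = 494*(8*1 + 426) = 494*(8 + 426) = 494*434 = 214396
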